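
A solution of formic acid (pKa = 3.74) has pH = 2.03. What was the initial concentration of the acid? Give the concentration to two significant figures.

C₀ = 4.9 × 10^-1 M

[H+] = 10^(-2.03) = 9.33 × 10^-3 M = x
Ka = 10^(−3.74) = 1.82 × 10^-4
Ka = x²/(C₀ − x) ⇒ C₀ = x + x²/Ka
C₀ = 9.33 × 10^-3 + (9.33 × 10^-3)²/(1.82 × 10^-4) = 4.88 × 10^-1 M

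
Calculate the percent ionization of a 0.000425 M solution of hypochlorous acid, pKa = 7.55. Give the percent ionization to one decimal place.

HOCl ⇌ OCl- + H+; let x = [H+] at equilibrium.
Ka = 10^(−7.55) = 2.82 × 10^-8
x ≈ √(Ka·C₀) = √(2.82 × 10^-8 × 0.000425) = 3.46 × 10^-6 M
Fraction ionized = 3.46 × 10^-6 / 0.000425 = 0.0081 → 0.8%

0.8%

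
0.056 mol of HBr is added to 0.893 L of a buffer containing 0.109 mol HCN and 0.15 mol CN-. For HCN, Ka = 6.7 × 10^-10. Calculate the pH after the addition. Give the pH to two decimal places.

Added H+ converts CN- to HCN: HCN → 0.165 mol, CN- → 0.094 mol.
pKa = −log(6.7 × 10^-10) = 9.174
pH = pKa + log(n_CN-/n_HCN) = 9.174 + log(0.094/0.165) = 9.174 + (-0.244)

pH = 8.93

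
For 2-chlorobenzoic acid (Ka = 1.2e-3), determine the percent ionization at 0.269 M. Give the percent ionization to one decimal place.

ClC6H4COOH ⇌ ClC6H4COO- + H+; let x = [H+] at equilibrium.
Ka = x²/(C₀ − x); solving the quadratic gives x = 1.74 × 10^-2 M.
Fraction ionized = 1.74 × 10^-2 / 0.269 = 0.0647 → 6.5%

6.5%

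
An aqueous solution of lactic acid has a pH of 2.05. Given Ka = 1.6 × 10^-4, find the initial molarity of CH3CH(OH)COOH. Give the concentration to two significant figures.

C₀ = 5.1 × 10^-1 M

[H+] = 10^(-2.05) = 8.91 × 10^-3 M = x
Ka = x²/(C₀ − x) ⇒ C₀ = x + x²/Ka
C₀ = 8.91 × 10^-3 + (8.91 × 10^-3)²/(1.6 × 10^-4) = 5.05 × 10^-1 M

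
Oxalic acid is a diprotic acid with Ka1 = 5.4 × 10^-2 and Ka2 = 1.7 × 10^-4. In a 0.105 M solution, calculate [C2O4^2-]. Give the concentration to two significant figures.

First ionization gives [H+] ≈ [HC2O4-] = 5.30 × 10^-2 M.
Second step: Ka2 = [H+][C2O4^2-]/[HC2O4-] ≈ [C2O4^2-] (since [H+] ≈ [HC2O4-]).
So [C2O4^2-] ≈ Ka2.

1.7 × 10^-4 M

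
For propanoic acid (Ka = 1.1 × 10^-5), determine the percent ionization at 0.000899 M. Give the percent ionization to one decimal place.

10.5%

CH3CH2COOH ⇌ CH3CH2COO- + H+; let x = [H+] at equilibrium.
Solve x² + 1.1e-05x − 9.89e-09 = 0 → x = 9.41 × 10^-5 M
Fraction ionized = 9.41 × 10^-5 / 0.000899 = 0.1047 → 10.5%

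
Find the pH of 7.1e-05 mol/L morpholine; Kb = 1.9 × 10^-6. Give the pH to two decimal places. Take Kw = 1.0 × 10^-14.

pH = 9.03

C4H8ONH + H2O ⇌ C4H8ONH2+ + OH-
From the ICE table, Kb = x²/(7.1e-05 − x) = 1.9 × 10^-6.
The 5% rule fails; solving x² + Kb·x − Kb·C₀ = 0 exactly:
x = [−1.9e-06 + √(1.9e-06² + 5.4e-10)]/2 = 1.07 × 10^-5 M
pOH = −log(1.07 × 10^-5) = 4.97; pH = 14.00 − 4.97 = 9.03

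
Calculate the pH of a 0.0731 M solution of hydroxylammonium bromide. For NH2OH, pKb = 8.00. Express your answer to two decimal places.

pH = 3.57

NH3OH+ is the conjugate acid of the weak base NH2OH.
Kb = 10^(−8.00) = 1.00 × 10^-8
Ka = Kw/Kb = 1.0×10^-14 / 1.00 × 10^-8 = 1.00 × 10^-6
Ka = [H+]²/(0.0731 − [H+]) = 1.00 × 10^-6
Neglecting [H+] in the denominator: [H+] = √(1.00 × 10^-6 × 0.0731) = 2.70 × 10^-4 M
Check: 0.37% ionized — well under 5%, approximation valid.
pH = −log[H+] = −log(2.70 × 10^-4) = 3.57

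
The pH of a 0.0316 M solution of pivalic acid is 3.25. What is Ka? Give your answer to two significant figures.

Ka = 1.0 × 10^-5

[H+] = 10^(-3.25) = 5.62 × 10^-4 M
At equilibrium [HA] = 0.0316 − 5.62 × 10^-4 = 3.10 × 10^-2 M
Ka = [H+][A-]/[HA] = (5.62 × 10^-4)² / 3.10 × 10^-2 = 1.0 × 10^-5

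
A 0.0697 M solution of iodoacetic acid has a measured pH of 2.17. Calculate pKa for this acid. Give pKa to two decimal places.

pKa = 3.14

[H+] = 10^(-2.17) = 6.76 × 10^-3 M
At equilibrium [HA] = 0.0697 − 6.76 × 10^-3 = 6.29 × 10^-2 M
Ka = [H+][A-]/[HA] = (6.76 × 10^-3)² / 6.29 × 10^-2 = 7.27 × 10^-4
pKa = -log(7.27 × 10^-4) = 3.14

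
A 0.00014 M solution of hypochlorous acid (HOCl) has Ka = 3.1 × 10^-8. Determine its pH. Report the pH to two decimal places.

pH = 5.68

HOCl ⇌ OCl- + H+
Ka = [H+]²/(0.00014 − [H+]) = 3.1 × 10^-8
Assume [H+] ≪ 0.00014: [H+] ≈ √(3.1 × 10^-8 × 0.00014) = 2.08 × 10^-6 M
pH = −log(2.08 × 10^-6) = 5.68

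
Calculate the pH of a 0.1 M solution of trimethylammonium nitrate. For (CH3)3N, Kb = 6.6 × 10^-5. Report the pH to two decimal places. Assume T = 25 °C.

(CH3)3NH+ is the conjugate acid of the weak base (CH3)3N.
Ka = Kw/Kb = 1.0×10^-14 / 6.6 × 10^-5 = 1.52 × 10^-10
From the ICE table, Ka = [H+]²/(0.1 − [H+]) = 1.52 × 10^-10.
Assume [H+] ≪ 0.1: [H+] ≈ √(1.52 × 10^-10 × 0.1) = 3.90 × 10^-6 M
([H+]/C₀ = 0.0039% < 5%, so the approximation holds.)
pH = −log(3.90 × 10^-6) = 5.41

pH = 5.41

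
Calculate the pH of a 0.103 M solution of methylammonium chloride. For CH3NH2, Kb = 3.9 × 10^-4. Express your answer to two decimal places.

CH3NH3+ is the conjugate acid of the weak base CH3NH2.
Ka = Kw/Kb = 1.0×10^-14 / 3.9 × 10^-4 = 2.56 × 10^-11
From the ICE table, Ka = x²/(0.103 − x) = 2.56 × 10^-11.
Assume x ≪ 0.103: x ≈ √(2.56 × 10^-11 × 0.103) = 1.62 × 10^-6 M
pH = −log[H+] = −log(1.62 × 10^-6) = 5.79

pH = 5.79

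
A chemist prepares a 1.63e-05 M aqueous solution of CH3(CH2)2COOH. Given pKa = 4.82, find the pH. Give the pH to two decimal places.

CH3(CH2)2COOH ⇌ CH3(CH2)2COO- + H+
Ka = 10^(−4.82) = 1.51 × 10^-5
Ka = [H+]²/(1.63e-05 − [H+]) = 1.51 × 10^-5
The 5% rule fails; solving [H+]² + Ka·[H+] − Ka·C₀ = 0 exactly:
[H+] = (−Ka + √(Ka² + 4·Ka·C₀))/2 = 9.86 × 10^-6 M
pH = −log(9.86 × 10^-6) = 5.01

pH = 5.01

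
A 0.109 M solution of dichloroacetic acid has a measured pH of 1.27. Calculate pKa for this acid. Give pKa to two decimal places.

[H+] = 10^(-1.27) = 5.37 × 10^-2 M
At equilibrium [HA] = 0.109 − 5.37 × 10^-2 = 5.53 × 10^-2 M
Ka = [H+][A-]/[HA] = (5.37 × 10^-2)² / 5.53 × 10^-2 = 5.21 × 10^-2
pKa = -log(5.21 × 10^-2) = 1.28

pKa = 1.28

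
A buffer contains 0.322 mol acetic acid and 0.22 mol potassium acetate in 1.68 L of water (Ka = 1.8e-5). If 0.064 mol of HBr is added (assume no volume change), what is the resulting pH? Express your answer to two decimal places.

After neutralization: n(CH3COOH) = 0.386 mol, n(CH3COO-) = 0.156 mol.
pKa = −log(1.8 × 10^-5) = 4.745
Henderson–Hasselbalch with mole ratio 0.156/0.386: pH = 4.745 + (-0.393)

pH = 4.35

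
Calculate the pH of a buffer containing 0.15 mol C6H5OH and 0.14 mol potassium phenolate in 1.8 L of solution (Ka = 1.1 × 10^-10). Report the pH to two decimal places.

pKa = −log(1.1 × 10^-10) = 9.959
Henderson–Hasselbalch: pH = pKa + log([C6H5O-]/[C6H5OH]) = 9.959 + log(0.14/0.15)
pH = 9.959 + (-0.030) = 9.93

pH = 9.93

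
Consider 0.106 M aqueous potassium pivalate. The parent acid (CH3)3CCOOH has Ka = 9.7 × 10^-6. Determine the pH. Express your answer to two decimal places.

pH = 9.02

(CH3)3CCOO- is the conjugate base of the weak acid (CH3)3CCOOH.
Kb = Kw/Ka = 1.0×10^-14 / 9.7 × 10^-6 = 1.03 × 10^-9
From the ICE table, Kb = x²/(0.106 − x) = 1.03 × 10^-9.
Assume x ≪ 0.106: x ≈ √(1.03 × 10^-9 × 0.106) = 1.04 × 10^-5 M
Check: 0.0099% ionized — well under 5%, approximation valid.
pOH = −log(1.04 × 10^-5) = 4.98; pH = 14.00 − 4.98 = 9.02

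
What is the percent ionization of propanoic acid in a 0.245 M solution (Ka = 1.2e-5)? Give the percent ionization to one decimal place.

0.7%

CH3CH2COOH ⇌ CH3CH2COO- + H+; let x = [H+] at equilibrium.
x ≈ √(Ka·C₀) = √(1.2 × 10^-5 × 0.245) = 1.71 × 10^-3 M
% ionization = x/C₀ × 100% = 1.71 × 10^-3/0.245 × 100% = 0.7%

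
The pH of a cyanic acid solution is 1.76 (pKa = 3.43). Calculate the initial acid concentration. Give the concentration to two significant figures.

[H+] = 10^(-1.76) = 1.74 × 10^-2 M = x
Ka = 10^(−3.43) = 3.72 × 10^-4
Ka = x²/(C₀ − x) ⇒ C₀ = x + x²/Ka
C₀ = 1.74 × 10^-2 + (1.74 × 10^-2)²/(3.72 × 10^-4) = 8.31 × 10^-1 M

C₀ = 8.3 × 10^-1 M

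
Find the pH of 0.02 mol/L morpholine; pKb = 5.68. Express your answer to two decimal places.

pH = 10.31

C4H8ONH + H2O ⇌ C4H8ONH2+ + OH-
Kb = 10^(−5.68) = 2.09 × 10^-6
Kb = [OH-]²/(0.02 − [OH-]) = 2.09 × 10^-6
Since Kb ≪ C₀, [OH-] ≈ √(Kb·C₀) = 2.04 × 10^-4 M.
pOH = 3.69, so pH = 14.00 − pOH = 10.31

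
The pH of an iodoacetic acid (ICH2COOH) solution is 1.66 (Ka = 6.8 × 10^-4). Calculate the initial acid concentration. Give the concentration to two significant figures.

[H+] = 10^(-1.66) = 2.19 × 10^-2 M = x
Ka = x²/(C₀ − x) ⇒ C₀ = x + x²/Ka
C₀ = 2.19 × 10^-2 + (2.19 × 10^-2)²/(6.8 × 10^-4) = 7.27 × 10^-1 M

C₀ = 7.3 × 10^-1 M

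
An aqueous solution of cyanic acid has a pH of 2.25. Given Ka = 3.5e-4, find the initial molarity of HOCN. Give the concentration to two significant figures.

[H+] = 10^(-2.25) = 5.62 × 10^-3 M = x
Ka = x²/(C₀ − x) ⇒ C₀ = x + x²/Ka
C₀ = 5.62 × 10^-3 + (5.62 × 10^-3)²/(3.5 × 10^-4) = 9.59 × 10^-2 M

C₀ = 9.6 × 10^-2 M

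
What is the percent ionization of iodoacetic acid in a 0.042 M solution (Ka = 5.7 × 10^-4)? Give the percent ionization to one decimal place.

11.0%

ICH2COOH ⇌ ICH2COO- + H+; let x = [H+] at equilibrium.
Solve x² + 0.00057x − 2.39e-05 = 0 → x = 4.62 × 10^-3 M
Fraction ionized = 4.62 × 10^-3 / 0.042 = 0.1100 → 11.0%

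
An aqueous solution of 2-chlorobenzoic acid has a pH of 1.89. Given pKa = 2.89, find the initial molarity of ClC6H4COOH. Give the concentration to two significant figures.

C₀ = 1.4 × 10^-1 M

[H+] = 10^(-1.89) = 1.29 × 10^-2 M = x
Ka = 10^(−2.89) = 1.29 × 10^-3
Ka = x²/(C₀ − x) ⇒ C₀ = x + x²/Ka
C₀ = 1.29 × 10^-2 + (1.29 × 10^-2)²/(1.29 × 10^-3) = 1.42 × 10^-1 M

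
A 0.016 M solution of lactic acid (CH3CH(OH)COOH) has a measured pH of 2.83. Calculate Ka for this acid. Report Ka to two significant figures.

[H+] = 10^(-2.83) = 1.48 × 10^-3 M
At equilibrium [HA] = 0.016 − 1.48 × 10^-3 = 1.45 × 10^-2 M
Ka = [H+][A-]/[HA] = (1.48 × 10^-3)² / 1.45 × 10^-2 = 1.5 × 10^-4

Ka = 1.5 × 10^-4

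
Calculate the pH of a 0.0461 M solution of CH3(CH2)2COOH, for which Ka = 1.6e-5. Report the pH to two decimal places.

CH3(CH2)2COOH ⇌ CH3(CH2)2COO- + H+
From the ICE table, Ka = [H+]²/(0.0461 − [H+]) = 1.6 × 10^-5.
Neglecting [H+] in the denominator: [H+] = √(1.6 × 10^-5 × 0.0461) = 8.59 × 10^-4 M
([H+]/C₀ = 1.9% < 5%, so the approximation holds.)
pH = −log[H+] = −log(8.59 × 10^-4) = 3.07

pH = 3.07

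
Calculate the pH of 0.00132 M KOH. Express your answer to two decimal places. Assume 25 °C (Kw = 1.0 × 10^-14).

KOH is a strong base; [OH-] = 0.00132 M.
pOH = -log(0.00132) = 2.88
pH = 14.00 - 2.88 = 11.12

pH = 11.12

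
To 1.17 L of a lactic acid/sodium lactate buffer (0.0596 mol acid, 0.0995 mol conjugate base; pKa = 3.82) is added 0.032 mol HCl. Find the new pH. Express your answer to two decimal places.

After neutralization: n(CH3CH(OH)COOH) = 0.0916 mol, n(CH3CH(OH)COO-) = 0.0675 mol.
pH = pKa + log(n_CH3CH(OH)COO-/n_CH3CH(OH)COOH) = 3.82 + log(0.0675/0.0916) = 3.82 + (-0.133)

pH = 3.69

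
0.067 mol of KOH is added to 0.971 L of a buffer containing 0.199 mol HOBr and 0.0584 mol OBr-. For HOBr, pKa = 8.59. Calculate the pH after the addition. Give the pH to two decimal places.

After neutralization: n(HOBr) = 0.132 mol, n(OBr-) = 0.125 mol.
pH = pKa + log(n_OBr-/n_HOBr) = 8.59 + log(0.125/0.132) = 8.59 + (-0.024)

pH = 8.57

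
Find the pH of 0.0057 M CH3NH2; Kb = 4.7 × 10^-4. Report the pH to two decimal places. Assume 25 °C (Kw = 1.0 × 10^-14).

pH = 11.15

CH3NH2 + H2O ⇌ CH3NH3+ + OH-
Kb = [OH-]²/(0.0057 − [OH-]) = 4.7 × 10^-4
[OH-] is not negligible relative to C₀; solve [OH-]² + 0.00047·[OH-] − 2.68e-06 = 0.
[OH-] = (−Kb + √(Kb² + 4·Kb·C₀))/2 = 1.42 × 10^-3 M
pOH = 2.85, so pH = 14.00 − pOH = 11.15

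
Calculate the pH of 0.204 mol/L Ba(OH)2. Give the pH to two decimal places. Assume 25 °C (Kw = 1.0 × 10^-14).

Ba(OH)2 is a strong base (each formula unit releases 2 OH-); [OH-] = 0.408 M.
pOH = -log(0.408) = 0.39
pH = 14.00 - 0.39 = 13.61

pH = 13.61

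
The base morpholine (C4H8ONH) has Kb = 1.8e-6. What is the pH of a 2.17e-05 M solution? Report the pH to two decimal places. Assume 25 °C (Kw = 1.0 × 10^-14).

pH = 8.73

C4H8ONH + H2O ⇌ C4H8ONH2+ + OH-
Let x = [OH-] at equilibrium. Kb = x²/(2.17e-05 − x).
The 5% rule fails; solving x² + Kb·x − Kb·C₀ = 0 exactly:
x = [−1.8e-06 + √(1.8e-06² + 1.56e-10)]/2 = 5.41 × 10^-6 M
pOH = −log(5.41 × 10^-6) = 5.27; pH = 14.00 − 5.27 = 8.73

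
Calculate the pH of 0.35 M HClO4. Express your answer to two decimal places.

pH = 0.46

HClO4 is a strong acid and dissociates completely, so [H+] = 0.35 M.
pH = -log(0.35) = 0.46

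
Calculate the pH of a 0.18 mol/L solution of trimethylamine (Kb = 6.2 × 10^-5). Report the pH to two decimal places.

pH = 11.52

(CH3)3N + H2O ⇌ (CH3)3NH+ + OH-
Let x = [OH-] at equilibrium. Kb = x²/(0.18 − x).
Assume x ≪ 0.18: x ≈ √(6.2 × 10^-5 × 0.18) = 3.34 × 10^-3 M
Check: 1.9% ionized — well under 5%, approximation valid.
pOH = 2.48, so pH = 14.00 − pOH = 11.52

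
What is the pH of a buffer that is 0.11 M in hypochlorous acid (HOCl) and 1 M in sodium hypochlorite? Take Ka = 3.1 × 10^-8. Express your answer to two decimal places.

pH = 8.47

pKa = −log(3.1 × 10^-8) = 7.509
Using pH = pKa + log([base]/[acid]) with [base]/[acid] = 1/0.11:
pH = 7.509 + (+0.959) = 8.47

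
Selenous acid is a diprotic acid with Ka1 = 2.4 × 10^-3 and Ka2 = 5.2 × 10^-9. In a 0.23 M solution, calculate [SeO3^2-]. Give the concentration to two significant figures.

First ionization gives [H+] ≈ [HSeO3-] = 2.23 × 10^-2 M.
Second step: Ka2 = [H+][SeO3^2-]/[HSeO3-] ≈ [SeO3^2-] (since [H+] ≈ [HSeO3-]).
So [SeO3^2-] ≈ Ka2.

5.2 × 10^-9 M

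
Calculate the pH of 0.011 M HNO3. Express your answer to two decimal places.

pH = 1.96

HNO3 is a strong acid and dissociates completely, so [H+] = 0.011 M.
pH = -log(0.011) = 1.96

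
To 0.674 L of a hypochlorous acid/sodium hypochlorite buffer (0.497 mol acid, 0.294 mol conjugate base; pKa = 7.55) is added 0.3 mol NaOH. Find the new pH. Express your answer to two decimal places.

pH = 8.03

After neutralization: n(HOCl) = 0.197 mol, n(OCl-) = 0.594 mol.
pH = pKa + log(n_OCl-/n_HOCl) = 7.55 + log(0.594/0.197) = 7.55 + (+0.479)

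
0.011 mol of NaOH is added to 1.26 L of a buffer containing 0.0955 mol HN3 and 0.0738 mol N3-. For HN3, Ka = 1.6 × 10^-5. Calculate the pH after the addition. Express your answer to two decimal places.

pH = 4.80

After neutralization: n(HN3) = 0.0845 mol, n(N3-) = 0.0848 mol.
pKa = −log(1.6 × 10^-5) = 4.796
pH = pKa + log(n_N3-/n_HN3) = 4.796 + log(0.0848/0.0845) = 4.796 + (+0.002)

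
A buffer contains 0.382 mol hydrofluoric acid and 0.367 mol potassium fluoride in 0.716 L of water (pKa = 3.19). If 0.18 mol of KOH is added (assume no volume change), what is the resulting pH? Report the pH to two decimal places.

pH = 3.62

After neutralization: n(HF) = 0.202 mol, n(F-) = 0.547 mol.
pH = pKa + log(n_F-/n_HF) = 3.19 + log(0.547/0.202) = 3.19 + (+0.433)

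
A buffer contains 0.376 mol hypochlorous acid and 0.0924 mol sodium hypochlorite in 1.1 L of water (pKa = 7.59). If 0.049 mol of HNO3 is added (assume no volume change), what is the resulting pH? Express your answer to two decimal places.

pH = 6.60

Added H+ converts OCl- to HOCl: HOCl → 0.425 mol, OCl- → 0.0434 mol.
Henderson–Hasselbalch with mole ratio 0.0434/0.425: pH = 7.59 + (-0.991)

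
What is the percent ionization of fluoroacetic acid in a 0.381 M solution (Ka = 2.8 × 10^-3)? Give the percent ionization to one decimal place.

8.2%

FCH2COOH ⇌ FCH2COO- + H+; let x = [H+] at equilibrium.
Solve x² + 0.0028x − 0.00107 = 0 → x = 3.13 × 10^-2 M
Fraction ionized = 3.13 × 10^-2 / 0.381 = 0.0822 → 8.2%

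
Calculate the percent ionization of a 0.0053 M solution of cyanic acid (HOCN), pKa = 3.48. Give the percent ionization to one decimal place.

HOCN ⇌ OCN- + H+; let x = [H+] at equilibrium.
Ka = 10^(−3.48) = 3.31 × 10^-4
Ka = x²/(C₀ − x); solving the quadratic gives x = 1.17 × 10^-3 M.
% ionization = x/C₀ × 100% = 1.17 × 10^-3/0.0053 × 100% = 22.1%

22.1%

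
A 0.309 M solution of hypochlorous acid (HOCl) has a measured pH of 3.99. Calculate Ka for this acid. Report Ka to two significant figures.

Ka = 3.4 × 10^-8

[H+] = 10^(-3.99) = 1.02 × 10^-4 M
At equilibrium [HA] = 0.309 − 1.02 × 10^-4 = 3.09 × 10^-1 M
Ka = [H+][A-]/[HA] = (1.02 × 10^-4)² / 3.09 × 10^-1 = 3.4 × 10^-8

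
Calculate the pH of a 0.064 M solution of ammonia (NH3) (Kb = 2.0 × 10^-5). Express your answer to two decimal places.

pH = 11.05

NH3 + H2O ⇌ NH4+ + OH-
From the ICE table, Kb = x²/(0.064 − x) = 2.0 × 10^-5.
Neglecting x in the denominator: x = √(2.0 × 10^-5 × 0.064) = 1.13 × 10^-3 M
pOH = 2.95, so pH = 14.00 − pOH = 11.05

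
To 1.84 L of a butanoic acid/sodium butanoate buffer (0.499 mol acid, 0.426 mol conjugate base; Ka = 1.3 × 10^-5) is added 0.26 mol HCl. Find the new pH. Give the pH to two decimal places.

pH = 4.23

Added H+ converts CH3(CH2)2COO- to CH3(CH2)2COOH: CH3(CH2)2COOH → 0.759 mol, CH3(CH2)2COO- → 0.166 mol.
pKa = −log(1.3 × 10^-5) = 4.886
Henderson–Hasselbalch with mole ratio 0.166/0.759: pH = 4.886 + (-0.660)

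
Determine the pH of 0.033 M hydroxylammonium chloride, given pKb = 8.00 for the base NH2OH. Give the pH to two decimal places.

pH = 3.74

NH3OH+ is the conjugate acid of the weak base NH2OH.
Kb = 10^(−8.00) = 1.00 × 10^-8
Ka = Kw/Kb = 1.0×10^-14 / 1.00 × 10^-8 = 1.00 × 10^-6
Ka = [H+]²/(0.033 − [H+]) = 1.00 × 10^-6
Since Ka ≪ C₀, [H+] ≈ √(Ka·C₀) = 1.82 × 10^-4 M.
Check: 0.55% ionized — well under 5%, approximation valid.
pH = −log(1.82 × 10^-4) = 3.74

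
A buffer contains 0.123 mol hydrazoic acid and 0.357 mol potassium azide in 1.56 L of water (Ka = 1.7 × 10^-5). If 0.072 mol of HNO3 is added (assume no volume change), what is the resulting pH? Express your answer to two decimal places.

After neutralization: n(HN3) = 0.195 mol, n(N3-) = 0.285 mol.
pKa = −log(1.7 × 10^-5) = 4.770
pH = pKa + log(n_N3-/n_HN3) = 4.770 + log(0.285/0.195) = 4.770 + (+0.165)

pH = 4.93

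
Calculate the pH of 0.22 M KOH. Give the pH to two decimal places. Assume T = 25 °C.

KOH is a strong base; [OH-] = 0.22 M.
pOH = -log(0.22) = 0.66
pH = 14.00 - 0.66 = 13.34

pH = 13.34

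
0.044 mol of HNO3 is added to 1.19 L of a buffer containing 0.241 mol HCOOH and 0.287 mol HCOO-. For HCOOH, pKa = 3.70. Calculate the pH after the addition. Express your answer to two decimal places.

After neutralization: n(HCOOH) = 0.285 mol, n(HCOO-) = 0.243 mol.
Henderson–Hasselbalch with mole ratio 0.243/0.285: pH = 3.70 + (-0.069)

pH = 3.63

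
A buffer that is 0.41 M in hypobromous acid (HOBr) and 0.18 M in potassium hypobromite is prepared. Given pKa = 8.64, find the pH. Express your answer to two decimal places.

Using pH = pKa + log([base]/[acid]) with [base]/[acid] = 0.18/0.41:
pH = 8.64 + (-0.358) = 8.28

pH = 8.28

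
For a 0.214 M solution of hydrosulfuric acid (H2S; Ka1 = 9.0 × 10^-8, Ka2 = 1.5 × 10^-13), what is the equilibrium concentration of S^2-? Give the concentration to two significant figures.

First ionization gives [H+] ≈ [HS-] = 1.39 × 10^-4 M.
Second step: Ka2 = [H+][S^2-]/[HS-] ≈ [S^2-] (since [H+] ≈ [HS-]).
So [S^2-] ≈ Ka2.

1.5 × 10^-13 M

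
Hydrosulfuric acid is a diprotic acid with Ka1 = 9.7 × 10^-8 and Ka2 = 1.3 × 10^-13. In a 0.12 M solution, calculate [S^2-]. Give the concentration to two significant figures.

First ionization gives [H+] ≈ [HS-] = 1.08 × 10^-4 M.
Second step: Ka2 = [H+][S^2-]/[HS-] ≈ [S^2-] (since [H+] ≈ [HS-]).
So [S^2-] ≈ Ka2.

1.3 × 10^-13 M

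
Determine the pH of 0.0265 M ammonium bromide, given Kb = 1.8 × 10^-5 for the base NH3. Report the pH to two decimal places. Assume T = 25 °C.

pH = 5.42

NH4+ is the conjugate acid of the weak base NH3.
Ka = Kw/Kb = 1.0×10^-14 / 1.8 × 10^-5 = 5.56 × 10^-10
Let x = [H+] at equilibrium. Ka = x²/(0.0265 − x).
Since Ka ≪ C₀, x ≈ √(Ka·C₀) = 3.84 × 10^-6 M.
pH = −log[H+] = −log(3.84 × 10^-6) = 5.42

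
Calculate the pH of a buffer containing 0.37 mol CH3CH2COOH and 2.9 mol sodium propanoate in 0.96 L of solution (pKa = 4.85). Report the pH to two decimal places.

pH = 5.74

pH = pKa + log([A⁻]/[HA]) = 4.85 + log(2.9/0.37)
pH = 4.85 + (+0.894) = 5.74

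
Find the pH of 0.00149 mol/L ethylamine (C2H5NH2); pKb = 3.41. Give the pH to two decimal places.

C2H5NH2 + H2O ⇌ C2H5NH3+ + OH-
Kb = 10^(−3.41) = 3.89 × 10^-4
Kb = [OH-]²/(0.00149 − [OH-]) = 3.89 × 10^-4
Here C₀/Kb ≈ 3.83, so the small-[OH-] approximation fails. Use the quadratic:
[OH-] = [−0.000389 + √(0.000389² + 2.32e-06)]/2 = 5.91 × 10^-4 M
pOH = −log(5.91 × 10^-4) = 3.23; pH = 14.00 − 3.23 = 10.77

pH = 10.77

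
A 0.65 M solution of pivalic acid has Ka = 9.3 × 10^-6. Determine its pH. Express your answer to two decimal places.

pH = 2.61

(CH3)3CCOOH ⇌ (CH3)3CCOO- + H+
Ka = [H+]²/(0.65 − [H+]) = 9.3 × 10^-6
Since Ka ≪ C₀, [H+] ≈ √(Ka·C₀) = 2.46 × 10^-3 M.
pH = −log(2.46 × 10^-3) = 2.61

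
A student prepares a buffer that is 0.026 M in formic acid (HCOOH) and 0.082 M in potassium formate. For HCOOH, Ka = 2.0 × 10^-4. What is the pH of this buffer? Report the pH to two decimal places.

pH = 4.20

pKa = −log(2.0 × 10^-4) = 3.699
Using pH = pKa + log([base]/[acid]) with [base]/[acid] = 0.082/0.026:
pH = 3.699 + (+0.499) = 4.20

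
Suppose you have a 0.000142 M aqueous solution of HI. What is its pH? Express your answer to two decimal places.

HI is a strong acid and dissociates completely, so [H+] = 0.000142 M.
pH = -log(0.000142) = 3.85

pH = 3.85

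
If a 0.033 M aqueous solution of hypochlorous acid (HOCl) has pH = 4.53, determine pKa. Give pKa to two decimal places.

[H+] = 10^(-4.53) = 2.95 × 10^-5 M
At equilibrium [HA] = 0.033 − 2.95 × 10^-5 = 3.30 × 10^-2 M
Ka = [H+][A-]/[HA] = (2.95 × 10^-5)² / 3.30 × 10^-2 = 2.64 × 10^-8
pKa = -log(2.64 × 10^-8) = 7.58

pKa = 7.58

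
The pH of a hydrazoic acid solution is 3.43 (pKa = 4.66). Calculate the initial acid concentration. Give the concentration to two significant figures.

C₀ = 6.7 × 10^-3 M

[H+] = 10^(-3.43) = 3.72 × 10^-4 M = x
Ka = 10^(−4.66) = 2.19 × 10^-5
Ka = x²/(C₀ − x) ⇒ C₀ = x + x²/Ka
C₀ = 3.72 × 10^-4 + (3.72 × 10^-4)²/(2.19 × 10^-5) = 6.69 × 10^-3 M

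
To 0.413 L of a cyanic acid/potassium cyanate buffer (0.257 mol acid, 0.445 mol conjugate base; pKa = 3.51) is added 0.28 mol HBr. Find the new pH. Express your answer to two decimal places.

pH = 3.00

After neutralization: n(HOCN) = 0.537 mol, n(OCN-) = 0.165 mol.
Henderson–Hasselbalch with mole ratio 0.165/0.537: pH = 3.51 + (-0.512)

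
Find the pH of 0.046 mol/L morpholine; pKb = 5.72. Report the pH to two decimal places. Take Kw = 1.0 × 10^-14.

C4H8ONH + H2O ⇌ C4H8ONH2+ + OH-
Kb = 10^(−5.72) = 1.91 × 10^-6
Let x = [OH-] at equilibrium. Kb = x²/(0.046 − x).
Neglecting x in the denominator: x = √(1.91 × 10^-6 × 0.046) = 2.96 × 10^-4 M
Check: 0.64% ionized — well under 5%, approximation valid.
pOH = 3.53, so pH = 14.00 − pOH = 10.47

pH = 10.47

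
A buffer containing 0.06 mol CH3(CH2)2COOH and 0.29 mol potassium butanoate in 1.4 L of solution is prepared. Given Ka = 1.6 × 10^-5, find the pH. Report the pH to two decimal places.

pKa = −log(1.6 × 10^-5) = 4.796
pH = pKa + log([A⁻]/[HA]) = 4.796 + log(0.29/0.06)
pH = 4.796 + (+0.684) = 5.48

pH = 5.48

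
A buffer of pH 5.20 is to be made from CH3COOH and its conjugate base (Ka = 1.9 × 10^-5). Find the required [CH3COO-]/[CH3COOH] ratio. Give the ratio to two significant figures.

ratio = 3.0

pKa = -log(1.9 × 10^-5) = 4.721
pH = pKa + log(r) ⇒ log(r) = 5.20 − 4.721 = +0.479
r = [CH3COO-]/[CH3COOH] = 10^(+0.479) = 3.01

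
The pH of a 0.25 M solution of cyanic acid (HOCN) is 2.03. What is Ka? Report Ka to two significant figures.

Ka = 3.6 × 10^-4

[H+] = 10^(-2.03) = 9.33 × 10^-3 M
At equilibrium [HA] = 0.25 − 9.33 × 10^-3 = 2.41 × 10^-1 M
Ka = [H+][A-]/[HA] = (9.33 × 10^-3)² / 2.41 × 10^-1 = 3.6 × 10^-4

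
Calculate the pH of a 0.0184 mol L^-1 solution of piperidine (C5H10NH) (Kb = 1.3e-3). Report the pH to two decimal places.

C5H10NH + H2O ⇌ C5H10NH2+ + OH-
Kb = x²/(0.0184 − x) = 1.3 × 10^-3
x is not negligible relative to C₀; solve x² + 0.0013·x − 2.39e-05 = 0.
x = (−Kb + √(Kb² + 4·Kb·C₀))/2 = 4.28 × 10^-3 M
pOH = 2.37, so pH = 14.00 − pOH = 11.63

pH = 11.63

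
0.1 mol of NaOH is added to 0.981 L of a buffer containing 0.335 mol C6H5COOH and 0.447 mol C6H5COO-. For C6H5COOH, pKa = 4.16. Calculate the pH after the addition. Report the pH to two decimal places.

pH = 4.53

OH- converts C6H5COOH to C6H5COO-: C6H5COOH → 0.235 mol, C6H5COO- → 0.547 mol.
pH = pKa + log(n_C6H5COO-/n_C6H5COOH) = 4.16 + log(0.547/0.235) = 4.16 + (+0.367)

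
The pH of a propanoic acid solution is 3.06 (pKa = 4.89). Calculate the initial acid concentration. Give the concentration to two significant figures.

C₀ = 6.0 × 10^-2 M

[H+] = 10^(-3.06) = 8.71 × 10^-4 M = x
Ka = 10^(−4.89) = 1.29 × 10^-5
Ka = x²/(C₀ − x) ⇒ C₀ = x + x²/Ka
C₀ = 8.71 × 10^-4 + (8.71 × 10^-4)²/(1.29 × 10^-5) = 5.97 × 10^-2 M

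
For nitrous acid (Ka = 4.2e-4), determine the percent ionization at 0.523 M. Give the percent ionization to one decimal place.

2.8%

HNO2 ⇌ NO2- + H+; let x = [H+] at equilibrium.
x ≈ √(Ka·C₀) = √(4.2 × 10^-4 × 0.523) = 1.48 × 10^-2 M
% ionization = x/C₀ × 100% = 1.48 × 10^-2/0.523 × 100% = 2.8%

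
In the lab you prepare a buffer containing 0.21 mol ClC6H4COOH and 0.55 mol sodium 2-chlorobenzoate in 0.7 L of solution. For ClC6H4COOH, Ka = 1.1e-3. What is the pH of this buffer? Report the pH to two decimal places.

pH = 3.38

pKa = −log(1.1 × 10^-3) = 2.959
Henderson–Hasselbalch: pH = pKa + log([ClC6H4COO-]/[ClC6H4COOH]) = 2.959 + log(0.55/0.21)
pH = 2.959 + (+0.418) = 3.38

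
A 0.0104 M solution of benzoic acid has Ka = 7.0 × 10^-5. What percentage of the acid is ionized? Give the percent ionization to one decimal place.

C6H5COOH ⇌ C6H5COO- + H+; let x = [H+] at equilibrium.
Solve x² + 7e-05x − 7.28e-07 = 0 → x = 8.19 × 10^-4 M
% ionization = x/C₀ × 100% = 8.19 × 10^-4/0.0104 × 100% = 7.9%

7.9%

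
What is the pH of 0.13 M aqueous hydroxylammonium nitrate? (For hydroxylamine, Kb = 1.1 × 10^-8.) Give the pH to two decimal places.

NH3OH+ is the conjugate acid of the weak base NH2OH.
Ka = Kw/Kb = 1.0×10^-14 / 1.1 × 10^-8 = 9.09 × 10^-7
Ka = [H+]²/(0.13 − [H+]) = 9.09 × 10^-7
Neglecting [H+] in the denominator: [H+] = √(9.09 × 10^-7 × 0.13) = 3.44 × 10^-4 M
([H+]/C₀ = 0.26% < 5%, so the approximation holds.)
pH = −log(3.44 × 10^-4) = 3.46

pH = 3.46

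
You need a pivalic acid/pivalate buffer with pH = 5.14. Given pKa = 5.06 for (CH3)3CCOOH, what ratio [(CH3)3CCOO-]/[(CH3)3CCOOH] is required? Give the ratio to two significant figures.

ratio = 1.2

pH = pKa + log(r) ⇒ log(r) = 5.14 − 5.06 = +0.08
r = [(CH3)3CCOO-]/[(CH3)3CCOOH] = 10^(+0.08) = 1.2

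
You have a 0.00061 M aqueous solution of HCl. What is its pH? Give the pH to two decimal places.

pH = 3.21

HCl is a strong acid and dissociates completely, so [H+] = 0.00061 M.
pH = -log(0.00061) = 3.21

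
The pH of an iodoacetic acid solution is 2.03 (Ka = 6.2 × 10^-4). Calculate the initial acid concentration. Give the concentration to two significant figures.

[H+] = 10^(-2.03) = 9.33 × 10^-3 M = x
Ka = x²/(C₀ − x) ⇒ C₀ = x + x²/Ka
C₀ = 9.33 × 10^-3 + (9.33 × 10^-3)²/(6.2 × 10^-4) = 1.50 × 10^-1 M

C₀ = 1.5 × 10^-1 M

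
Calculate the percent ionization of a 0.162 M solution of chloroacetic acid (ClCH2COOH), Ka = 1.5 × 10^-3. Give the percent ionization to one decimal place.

ClCH2COOH ⇌ ClCH2COO- + H+; let x = [H+] at equilibrium.
Ka = x²/(C₀ − x); solving the quadratic gives x = 1.49 × 10^-2 M.
% ionization = x/C₀ × 100% = 1.49 × 10^-2/0.162 × 100% = 9.2%

9.2%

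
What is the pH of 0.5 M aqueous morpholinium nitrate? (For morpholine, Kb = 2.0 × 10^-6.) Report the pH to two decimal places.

pH = 4.30

C4H8ONH2+ is the conjugate acid of the weak base C4H8ONH.
Ka = Kw/Kb = 1.0×10^-14 / 2.0 × 10^-6 = 5.00 × 10^-9
From the ICE table, Ka = x²/(0.5 − x) = 5.00 × 10^-9.
Assume x ≪ 0.5: x ≈ √(5.00 × 10^-9 × 0.5) = 5.00 × 10^-5 M
pH = −log[H+] = −log(5.00 × 10^-5) = 4.30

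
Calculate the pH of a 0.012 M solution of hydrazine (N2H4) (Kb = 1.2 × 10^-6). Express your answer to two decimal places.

pH = 10.08

N2H4 + H2O ⇌ N2H5+ + OH-
From the ICE table, Kb = [OH-]²/(0.012 − [OH-]) = 1.2 × 10^-6.
Assume [OH-] ≪ 0.012: [OH-] ≈ √(1.2 × 10^-6 × 0.012) = 1.20 × 10^-4 M
([OH-]/C₀ = 1% < 5%, so the approximation holds.)
pOH = 3.92, so pH = 14.00 − pOH = 10.08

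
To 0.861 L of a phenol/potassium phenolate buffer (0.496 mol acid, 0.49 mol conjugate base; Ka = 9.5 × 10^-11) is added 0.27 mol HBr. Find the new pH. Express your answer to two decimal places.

pH = 9.48

Added H+ converts C6H5O- to C6H5OH: C6H5OH → 0.766 mol, C6H5O- → 0.22 mol.
pKa = −log(9.5 × 10^-11) = 10.022
pH = pKa + log(n_C6H5O-/n_C6H5OH) = 10.022 + log(0.22/0.766) = 10.022 + (-0.542)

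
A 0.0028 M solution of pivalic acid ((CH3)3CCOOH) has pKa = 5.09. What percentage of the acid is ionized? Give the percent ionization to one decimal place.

(CH3)3CCOOH ⇌ (CH3)3CCOO- + H+; let x = [H+] at equilibrium.
Ka = 10^(−5.09) = 8.13 × 10^-6
Solve x² + 8.13e-06x − 2.28e-08 = 0 → x = 1.47 × 10^-4 M
Fraction ionized = 1.47 × 10^-4 / 0.0028 = 0.0525 → 5.2%

5.2%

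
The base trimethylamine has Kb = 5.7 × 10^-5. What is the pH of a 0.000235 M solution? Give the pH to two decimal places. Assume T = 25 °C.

(CH3)3N + H2O ⇌ (CH3)3NH+ + OH-
Kb = [OH-]²/(0.000235 − [OH-]) = 5.7 × 10^-5
Here C₀/Kb ≈ 4.12, so the small-[OH-] approximation fails. Use the quadratic:
[OH-] = [−5.7e-05 + √(5.7e-05² + 5.36e-08)]/2 = 9.07 × 10^-5 M
pOH = 4.04, so pH = 14.00 − pOH = 9.96

pH = 9.96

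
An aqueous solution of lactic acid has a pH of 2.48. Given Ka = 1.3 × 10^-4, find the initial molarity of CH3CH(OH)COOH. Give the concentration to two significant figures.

[H+] = 10^(-2.48) = 3.31 × 10^-3 M = x
Ka = x²/(C₀ − x) ⇒ C₀ = x + x²/Ka
C₀ = 3.31 × 10^-3 + (3.31 × 10^-3)²/(1.3 × 10^-4) = 8.76 × 10^-2 M

C₀ = 8.8 × 10^-2 M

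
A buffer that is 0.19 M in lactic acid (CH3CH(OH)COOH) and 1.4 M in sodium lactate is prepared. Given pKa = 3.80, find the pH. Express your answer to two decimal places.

pH = 4.67

Using pH = pKa + log([base]/[acid]) with [base]/[acid] = 1.4/0.19:
pH = 3.80 + (+0.867) = 4.67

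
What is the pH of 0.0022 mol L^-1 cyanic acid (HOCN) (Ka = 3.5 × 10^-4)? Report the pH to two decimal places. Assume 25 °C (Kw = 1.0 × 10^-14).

pH = 3.14

HOCN ⇌ OCN- + H+
Let x = [H+] at equilibrium. Ka = x²/(0.0022 − x).
x is not negligible relative to C₀; solve x² + 0.00035·x − 7.7e-07 = 0.
x = [−0.00035 + √(0.00035² + 3.08e-06)]/2 = 7.20 × 10^-4 M
pH = −log[H+] = −log(7.20 × 10^-4) = 3.14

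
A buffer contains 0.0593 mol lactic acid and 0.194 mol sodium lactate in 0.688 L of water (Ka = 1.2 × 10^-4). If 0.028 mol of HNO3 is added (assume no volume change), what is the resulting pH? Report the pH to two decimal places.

pH = 4.20

Added H+ converts CH3CH(OH)COO- to CH3CH(OH)COOH: CH3CH(OH)COOH → 0.0873 mol, CH3CH(OH)COO- → 0.166 mol.
pKa = −log(1.2 × 10^-4) = 3.921
pH = pKa + log(n_CH3CH(OH)COO-/n_CH3CH(OH)COOH) = 3.921 + log(0.166/0.0873) = 3.921 + (+0.279)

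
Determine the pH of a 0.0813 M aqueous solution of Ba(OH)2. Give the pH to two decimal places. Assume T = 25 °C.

pH = 13.21

Ba(OH)2 is a strong base (each formula unit releases 2 OH-); [OH-] = 0.163 M.
pOH = -log(0.163) = 0.79
pH = 14.00 - 0.79 = 13.21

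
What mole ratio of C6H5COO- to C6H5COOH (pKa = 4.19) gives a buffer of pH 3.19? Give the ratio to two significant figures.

pH = pKa + log(r) ⇒ log(r) = 3.19 − 4.19 = -1.00
r = [C6H5COO-]/[C6H5COOH] = 10^(-1.00) = 0.1

ratio = 0.10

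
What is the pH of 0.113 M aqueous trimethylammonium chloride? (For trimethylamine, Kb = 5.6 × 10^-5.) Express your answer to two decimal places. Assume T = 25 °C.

pH = 5.35

(CH3)3NH+ is the conjugate acid of the weak base (CH3)3N.
Ka = Kw/Kb = 1.0×10^-14 / 5.6 × 10^-5 = 1.79 × 10^-10
Ka = x²/(0.113 − x) = 1.79 × 10^-10
Neglecting x in the denominator: x = √(1.79 × 10^-10 × 0.113) = 4.50 × 10^-6 M
Check: 0.004% ionized — well under 5%, approximation valid.
pH = −log(4.50 × 10^-6) = 5.35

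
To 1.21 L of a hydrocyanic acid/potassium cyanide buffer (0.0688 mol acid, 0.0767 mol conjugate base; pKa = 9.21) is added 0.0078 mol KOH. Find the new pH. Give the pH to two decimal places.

pH = 9.35

OH- converts HCN to CN-: HCN → 0.061 mol, CN- → 0.0845 mol.
Henderson–Hasselbalch with mole ratio 0.0845/0.061: pH = 9.21 + (+0.142)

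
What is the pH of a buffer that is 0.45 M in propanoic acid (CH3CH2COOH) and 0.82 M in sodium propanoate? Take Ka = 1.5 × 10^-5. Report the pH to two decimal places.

pH = 5.08

pKa = −log(1.5 × 10^-5) = 4.824
pH = pKa + log([A⁻]/[HA]) = 4.824 + log(0.82/0.45)
pH = 4.824 + (+0.261) = 5.08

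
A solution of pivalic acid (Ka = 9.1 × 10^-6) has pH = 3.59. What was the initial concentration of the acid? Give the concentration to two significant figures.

C₀ = 7.5 × 10^-3 M

[H+] = 10^(-3.59) = 2.57 × 10^-4 M = x
Ka = x²/(C₀ − x) ⇒ C₀ = x + x²/Ka
C₀ = 2.57 × 10^-4 + (2.57 × 10^-4)²/(9.1 × 10^-6) = 7.52 × 10^-3 M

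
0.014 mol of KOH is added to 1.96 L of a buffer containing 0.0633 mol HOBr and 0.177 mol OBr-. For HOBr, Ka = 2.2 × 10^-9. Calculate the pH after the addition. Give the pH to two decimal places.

pH = 9.25

OH- converts HOBr to OBr-: HOBr → 0.0493 mol, OBr- → 0.191 mol.
pKa = −log(2.2 × 10^-9) = 8.658
Henderson–Hasselbalch with mole ratio 0.191/0.0493: pH = 8.658 + (+0.588)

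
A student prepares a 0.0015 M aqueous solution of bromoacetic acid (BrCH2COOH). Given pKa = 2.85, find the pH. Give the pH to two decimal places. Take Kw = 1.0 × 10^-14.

pH = 3.04

BrCH2COOH ⇌ BrCH2COO- + H+
Ka = 10^(−2.85) = 1.41 × 10^-3
Ka = [H+]²/(0.0015 − [H+]) = 1.41 × 10^-3
The 5% rule fails; solving [H+]² + Ka·[H+] − Ka·C₀ = 0 exactly:
[H+] = (−Ka + √(Ka² + 4·Ka·C₀))/2 = 9.11 × 10^-4 M
pH = −log(9.11 × 10^-4) = 3.04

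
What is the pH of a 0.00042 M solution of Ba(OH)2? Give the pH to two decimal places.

pH = 10.92

Ba(OH)2 is a strong base (each formula unit releases 2 OH-); [OH-] = 0.00084 M.
pOH = -log(0.00084) = 3.08
pH = 14.00 - 3.08 = 10.92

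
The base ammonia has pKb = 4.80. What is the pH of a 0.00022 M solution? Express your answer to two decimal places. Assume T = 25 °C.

pH = 9.71

NH3 + H2O ⇌ NH4+ + OH-
Kb = 10^(−4.80) = 1.58 × 10^-5
Kb = x²/(0.00022 − x) = 1.58 × 10^-5
x is not negligible relative to C₀; solve x² + 1.58e-05·x − 3.48e-09 = 0.
x = [−1.58e-05 + √(1.58e-05² + 1.39e-08)]/2 = 5.16 × 10^-5 M
pOH = 4.29, so pH = 14.00 − pOH = 9.71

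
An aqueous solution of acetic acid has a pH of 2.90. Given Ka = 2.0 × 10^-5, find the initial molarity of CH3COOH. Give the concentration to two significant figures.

C₀ = 8.1 × 10^-2 M

[H+] = 10^(-2.90) = 1.26 × 10^-3 M = x
Ka = x²/(C₀ − x) ⇒ C₀ = x + x²/Ka
C₀ = 1.26 × 10^-3 + (1.26 × 10^-3)²/(2.0 × 10^-5) = 8.06 × 10^-2 M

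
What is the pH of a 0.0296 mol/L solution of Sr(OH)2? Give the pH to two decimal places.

pH = 12.77

Sr(OH)2 is a strong base (each formula unit releases 2 OH-); [OH-] = 0.0592 M.
pOH = -log(0.0592) = 1.23
pH = 14.00 - 1.23 = 12.77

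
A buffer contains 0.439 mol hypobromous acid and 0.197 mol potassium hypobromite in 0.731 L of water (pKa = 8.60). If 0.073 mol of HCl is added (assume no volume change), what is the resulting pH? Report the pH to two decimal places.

After neutralization: n(HOBr) = 0.512 mol, n(OBr-) = 0.124 mol.
pH = pKa + log([A⁻]/[HA]) = 8.60 + log(0.124/0.512) = 8.60 -0.616

pH = 7.98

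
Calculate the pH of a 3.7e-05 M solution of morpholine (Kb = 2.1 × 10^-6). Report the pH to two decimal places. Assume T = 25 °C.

C4H8ONH + H2O ⇌ C4H8ONH2+ + OH-
Let x = [OH-] at equilibrium. Kb = x²/(3.7e-05 − x).
x is not negligible relative to C₀; solve x² + 2.1e-06·x − 7.77e-11 = 0.
x = [−2.1e-06 + √(2.1e-06² + 3.11e-10)]/2 = 7.83 × 10^-6 M
pOH = 5.11, so pH = 14.00 − pOH = 8.89

pH = 8.89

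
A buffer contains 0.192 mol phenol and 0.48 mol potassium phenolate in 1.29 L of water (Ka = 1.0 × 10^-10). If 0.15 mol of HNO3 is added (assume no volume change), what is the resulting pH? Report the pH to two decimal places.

pH = 9.98

After neutralization: n(C6H5OH) = 0.342 mol, n(C6H5O-) = 0.33 mol.
pKa = −log(1.0 × 10^-10) = 10.000
Henderson–Hasselbalch with mole ratio 0.33/0.342: pH = 10.000 + (-0.016)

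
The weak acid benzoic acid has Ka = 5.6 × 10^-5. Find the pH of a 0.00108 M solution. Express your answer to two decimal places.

C6H5COOH ⇌ C6H5COO- + H+
From the ICE table, Ka = [H+]²/(0.00108 − [H+]) = 5.6 × 10^-5.
Here C₀/Ka ≈ 19.3, so the small-[H+] approximation fails. Use the quadratic:
[H+] = (−Ka + √(Ka² + 4·Ka·C₀))/2 = 2.20 × 10^-4 M
pH = −log(2.20 × 10^-4) = 3.66

pH = 3.66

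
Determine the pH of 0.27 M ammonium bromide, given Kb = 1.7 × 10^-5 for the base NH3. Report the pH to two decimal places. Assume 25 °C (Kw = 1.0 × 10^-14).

NH4+ is the conjugate acid of the weak base NH3.
Ka = Kw/Kb = 1.0×10^-14 / 1.7 × 10^-5 = 5.88 × 10^-10
From the ICE table, Ka = x²/(0.27 − x) = 5.88 × 10^-10.
Assume x ≪ 0.27: x ≈ √(5.88 × 10^-10 × 0.27) = 1.26 × 10^-5 M
pH = −log[H+] = −log(1.26 × 10^-5) = 4.90

pH = 4.90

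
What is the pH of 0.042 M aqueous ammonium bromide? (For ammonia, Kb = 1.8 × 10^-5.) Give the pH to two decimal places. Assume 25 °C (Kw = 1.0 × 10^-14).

pH = 5.32

NH4+ is the conjugate acid of the weak base NH3.
Ka = Kw/Kb = 1.0×10^-14 / 1.8 × 10^-5 = 5.56 × 10^-10
From the ICE table, Ka = [H+]²/(0.042 − [H+]) = 5.56 × 10^-10.
Since Ka ≪ C₀, [H+] ≈ √(Ka·C₀) = 4.83 × 10^-6 M.
pH = −log(4.83 × 10^-6) = 5.32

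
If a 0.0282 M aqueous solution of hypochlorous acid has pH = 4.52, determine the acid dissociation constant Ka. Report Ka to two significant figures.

Ka = 3.2 × 10^-8

[H+] = 10^(-4.52) = 3.02 × 10^-5 M
At equilibrium [HA] = 0.0282 − 3.02 × 10^-5 = 2.82 × 10^-2 M
Ka = [H+][A-]/[HA] = (3.02 × 10^-5)² / 2.82 × 10^-2 = 3.2 × 10^-8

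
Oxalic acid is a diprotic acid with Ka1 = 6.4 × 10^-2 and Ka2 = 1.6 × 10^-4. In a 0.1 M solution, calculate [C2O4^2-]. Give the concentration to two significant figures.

First ionization gives [H+] ≈ [HC2O4-] = 5.42 × 10^-2 M.
Second step: Ka2 = [H+][C2O4^2-]/[HC2O4-] ≈ [C2O4^2-] (since [H+] ≈ [HC2O4-]).
So [C2O4^2-] ≈ Ka2.

1.6 × 10^-4 M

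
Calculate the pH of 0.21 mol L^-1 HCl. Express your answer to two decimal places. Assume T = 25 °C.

HCl is a strong acid and dissociates completely, so [H+] = 0.21 M.
pH = -log(0.21) = 0.68

pH = 0.68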